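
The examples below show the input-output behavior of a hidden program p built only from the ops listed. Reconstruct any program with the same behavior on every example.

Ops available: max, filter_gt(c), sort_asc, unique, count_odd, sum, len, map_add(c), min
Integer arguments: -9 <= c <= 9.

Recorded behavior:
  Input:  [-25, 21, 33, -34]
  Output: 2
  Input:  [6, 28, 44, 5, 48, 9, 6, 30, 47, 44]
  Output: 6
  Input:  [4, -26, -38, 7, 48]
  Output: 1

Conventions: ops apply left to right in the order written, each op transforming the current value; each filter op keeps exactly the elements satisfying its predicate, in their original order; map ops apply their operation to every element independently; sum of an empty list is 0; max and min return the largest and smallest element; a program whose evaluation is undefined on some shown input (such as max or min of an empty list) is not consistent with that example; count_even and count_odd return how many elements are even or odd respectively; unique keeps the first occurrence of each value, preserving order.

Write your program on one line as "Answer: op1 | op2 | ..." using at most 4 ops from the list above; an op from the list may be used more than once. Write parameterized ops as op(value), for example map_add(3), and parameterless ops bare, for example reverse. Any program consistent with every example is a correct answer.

map_add(-9) | filter_gt(5) | sort_asc | len

Check, running the answer program on each example:
  [-25, 21, 33, -34] -> [-34, 12, 24, -43] -> [12, 24] -> [12, 24] -> 2
  [6, 28, 44, 5, 48, 9, 6, 30, 47, 44] -> [-3, 19, 35, -4, 39, 0, -3, 21, 38, 35] -> [19, 35, 39, 21, 38, 35] -> [19, 21, 35, 35, 38, 39] -> 6
  [4, -26, -38, 7, 48] -> [-5, -35, -47, -2, 39] -> [39] -> [39] -> 1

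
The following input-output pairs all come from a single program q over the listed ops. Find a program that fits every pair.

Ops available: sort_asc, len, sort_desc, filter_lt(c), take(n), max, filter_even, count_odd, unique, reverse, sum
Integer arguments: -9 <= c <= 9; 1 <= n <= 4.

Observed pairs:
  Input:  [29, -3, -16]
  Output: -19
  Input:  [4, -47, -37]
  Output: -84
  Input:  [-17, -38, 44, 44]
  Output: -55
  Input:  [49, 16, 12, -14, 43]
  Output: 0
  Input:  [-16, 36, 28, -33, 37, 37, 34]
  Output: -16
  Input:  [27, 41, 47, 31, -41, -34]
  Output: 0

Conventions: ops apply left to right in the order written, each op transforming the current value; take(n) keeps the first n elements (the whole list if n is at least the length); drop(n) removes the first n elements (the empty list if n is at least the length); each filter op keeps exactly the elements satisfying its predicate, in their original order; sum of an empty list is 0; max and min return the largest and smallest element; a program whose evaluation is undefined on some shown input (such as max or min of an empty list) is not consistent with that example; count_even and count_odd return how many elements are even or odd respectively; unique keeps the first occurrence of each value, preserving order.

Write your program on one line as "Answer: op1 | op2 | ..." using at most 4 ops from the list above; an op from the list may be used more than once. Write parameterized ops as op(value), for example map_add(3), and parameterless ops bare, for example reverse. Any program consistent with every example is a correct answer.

take(3) | sort_asc | filter_lt(-2) | sum

Check, running the answer program on each example:
  [29, -3, -16] -> [29, -3, -16] -> [-16, -3, 29] -> [-16, -3] -> -19
  [4, -47, -37] -> [4, -47, -37] -> [-47, -37, 4] -> [-47, -37] -> -84
  [-17, -38, 44, 44] -> [-17, -38, 44] -> [-38, -17, 44] -> [-38, -17] -> -55
  [49, 16, 12, -14, 43] -> [49, 16, 12] -> [12, 16, 49] -> [] -> 0
  [-16, 36, 28, -33, 37, 37, 34] -> [-16, 36, 28] -> [-16, 28, 36] -> [-16] -> -16
  [27, 41, 47, 31, -41, -34] -> [27, 41, 47] -> [27, 41, 47] -> [] -> 0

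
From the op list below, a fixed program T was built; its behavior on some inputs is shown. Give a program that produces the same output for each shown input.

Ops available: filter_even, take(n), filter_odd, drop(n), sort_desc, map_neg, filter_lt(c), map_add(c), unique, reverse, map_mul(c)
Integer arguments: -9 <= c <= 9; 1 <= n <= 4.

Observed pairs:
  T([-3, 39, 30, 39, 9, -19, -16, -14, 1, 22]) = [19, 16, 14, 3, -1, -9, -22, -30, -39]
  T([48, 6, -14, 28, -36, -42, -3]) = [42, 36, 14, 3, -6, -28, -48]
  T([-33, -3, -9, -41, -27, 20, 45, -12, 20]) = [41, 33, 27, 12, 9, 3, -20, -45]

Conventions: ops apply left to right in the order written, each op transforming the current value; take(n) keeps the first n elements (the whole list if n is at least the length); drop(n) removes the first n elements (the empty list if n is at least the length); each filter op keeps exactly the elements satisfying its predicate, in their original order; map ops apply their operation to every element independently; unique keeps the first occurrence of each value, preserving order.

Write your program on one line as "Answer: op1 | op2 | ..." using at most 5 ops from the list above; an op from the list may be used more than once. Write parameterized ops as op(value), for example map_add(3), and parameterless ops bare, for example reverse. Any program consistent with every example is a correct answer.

sort_desc | map_neg | sort_desc | unique

Check, running the answer program on each example:
  [-3, 39, 30, 39, 9, -19, -16, -14, 1, 22] -> [39, 39, 30, 22, 9, 1, -3, -14, -16, -19] -> [-39, -39, -30, -22, -9, -1, 3, 14, 16, 19] -> [19, 16, 14, 3, -1, -9, -22, -30, -39, -39] -> [19, 16, 14, 3, -1, -9, -22, -30, -39]
  [48, 6, -14, 28, -36, -42, -3] -> [48, 28, 6, -3, -14, -36, -42] -> [-48, -28, -6, 3, 14, 36, 42] -> [42, 36, 14, 3, -6, -28, -48] -> [42, 36, 14, 3, -6, -28, -48]
  [-33, -3, -9, -41, -27, 20, 45, -12, 20] -> [45, 20, 20, -3, -9, -12, -27, -33, -41] -> [-45, -20, -20, 3, 9, 12, 27, 33, 41] -> [41, 33, 27, 12, 9, 3, -20, -20, -45] -> [41, 33, 27, 12, 9, 3, -20, -45]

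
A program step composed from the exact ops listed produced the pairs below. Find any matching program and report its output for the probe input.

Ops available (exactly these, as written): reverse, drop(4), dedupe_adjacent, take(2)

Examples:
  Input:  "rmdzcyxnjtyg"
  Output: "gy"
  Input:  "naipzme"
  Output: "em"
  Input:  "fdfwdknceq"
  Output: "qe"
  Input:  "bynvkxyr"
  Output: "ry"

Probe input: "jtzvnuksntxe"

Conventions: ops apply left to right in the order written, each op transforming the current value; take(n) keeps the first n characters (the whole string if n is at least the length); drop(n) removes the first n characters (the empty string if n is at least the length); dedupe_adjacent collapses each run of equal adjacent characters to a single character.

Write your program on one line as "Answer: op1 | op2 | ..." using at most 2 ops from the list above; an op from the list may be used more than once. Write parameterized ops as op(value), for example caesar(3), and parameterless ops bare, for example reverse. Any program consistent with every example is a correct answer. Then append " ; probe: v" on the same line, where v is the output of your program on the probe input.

reverse | take(2) ; probe: "ex"

Check, running the answer program on each example:
  "rmdzcyxnjtyg" -> "gytjnxyczdmr" -> "gy"
  "naipzme" -> "emzpian" -> "em"
  "fdfwdknceq" -> "qecnkdwfdf" -> "qe"
  "bynvkxyr" -> "ryxkvnyb" -> "ry"
  probe: "jtzvnuksntxe" -> "extnskunvztj" -> "ex"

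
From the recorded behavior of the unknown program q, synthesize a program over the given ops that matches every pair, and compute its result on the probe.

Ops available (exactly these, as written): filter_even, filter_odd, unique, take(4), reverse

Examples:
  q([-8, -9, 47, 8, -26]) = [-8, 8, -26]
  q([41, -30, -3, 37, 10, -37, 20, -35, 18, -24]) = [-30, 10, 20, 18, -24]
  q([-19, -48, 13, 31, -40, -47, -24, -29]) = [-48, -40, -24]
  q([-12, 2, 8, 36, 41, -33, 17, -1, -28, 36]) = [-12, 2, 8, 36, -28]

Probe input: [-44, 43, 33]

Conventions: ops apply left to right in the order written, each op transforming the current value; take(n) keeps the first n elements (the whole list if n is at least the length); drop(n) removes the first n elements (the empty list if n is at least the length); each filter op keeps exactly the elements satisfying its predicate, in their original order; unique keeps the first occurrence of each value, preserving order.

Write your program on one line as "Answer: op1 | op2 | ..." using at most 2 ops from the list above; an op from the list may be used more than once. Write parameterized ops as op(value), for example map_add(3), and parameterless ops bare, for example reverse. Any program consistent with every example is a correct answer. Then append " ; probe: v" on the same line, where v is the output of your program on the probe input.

filter_even | unique ; probe: [-44]

Check, running the answer program on each example:
  [-8, -9, 47, 8, -26] -> [-8, 8, -26] -> [-8, 8, -26]
  [41, -30, -3, 37, 10, -37, 20, -35, 18, -24] -> [-30, 10, 20, 18, -24] -> [-30, 10, 20, 18, -24]
  [-19, -48, 13, 31, -40, -47, -24, -29] -> [-48, -40, -24] -> [-48, -40, -24]
  [-12, 2, 8, 36, 41, -33, 17, -1, -28, 36] -> [-12, 2, 8, 36, -28, 36] -> [-12, 2, 8, 36, -28]
  probe: [-44, 43, 33] -> [-44] -> [-44]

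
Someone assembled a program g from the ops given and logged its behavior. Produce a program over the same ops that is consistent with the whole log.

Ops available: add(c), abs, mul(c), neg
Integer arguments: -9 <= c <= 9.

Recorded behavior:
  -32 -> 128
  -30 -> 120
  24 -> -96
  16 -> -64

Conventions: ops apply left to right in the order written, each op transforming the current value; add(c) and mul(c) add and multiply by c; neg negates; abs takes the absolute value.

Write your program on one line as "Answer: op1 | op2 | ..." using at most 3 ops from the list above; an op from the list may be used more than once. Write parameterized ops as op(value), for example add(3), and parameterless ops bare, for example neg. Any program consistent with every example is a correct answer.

mul(4) | neg

Check, running the answer program on each example:
  -32 -> -128 -> 128
  -30 -> -120 -> 120
  24 -> 96 -> -96
  16 -> 64 -> -64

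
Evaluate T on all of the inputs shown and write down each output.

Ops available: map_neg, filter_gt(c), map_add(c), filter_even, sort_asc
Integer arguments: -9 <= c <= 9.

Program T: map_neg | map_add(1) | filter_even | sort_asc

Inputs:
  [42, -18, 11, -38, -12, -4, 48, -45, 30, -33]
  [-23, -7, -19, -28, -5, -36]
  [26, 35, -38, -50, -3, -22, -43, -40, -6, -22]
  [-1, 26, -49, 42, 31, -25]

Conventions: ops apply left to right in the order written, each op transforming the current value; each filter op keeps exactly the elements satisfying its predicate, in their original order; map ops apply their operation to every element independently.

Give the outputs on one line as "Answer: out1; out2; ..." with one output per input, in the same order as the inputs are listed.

Execution, op by op:
  [42, -18, 11, -38, -12, -4, 48, -45, 30, -33] -> [-42, 18, -11, 38, 12, 4, -48, 45, -30, 33] -> [-41, 19, -10, 39, 13, 5, -47, 46, -29, 34] -> [-10, 46, 34] -> [-10, 34, 46]
  [-23, -7, -19, -28, -5, -36] -> [23, 7, 19, 28, 5, 36] -> [24, 8, 20, 29, 6, 37] -> [24, 8, 20, 6] -> [6, 8, 20, 24]
  [26, 35, -38, -50, -3, -22, -43, -40, -6, -22] -> [-26, -35, 38, 50, 3, 22, 43, 40, 6, 22] -> [-25, -34, 39, 51, 4, 23, 44, 41, 7, 23] -> [-34, 4, 44] -> [-34, 4, 44]
  [-1, 26, -49, 42, 31, -25] -> [1, -26, 49, -42, -31, 25] -> [2, -25, 50, -41, -30, 26] -> [2, 50, -30, 26] -> [-30, 2, 26, 50]

[-10, 34, 46]; [6, 8, 20, 24]; [-34, 4, 44]; [-30, 2, 26, 50]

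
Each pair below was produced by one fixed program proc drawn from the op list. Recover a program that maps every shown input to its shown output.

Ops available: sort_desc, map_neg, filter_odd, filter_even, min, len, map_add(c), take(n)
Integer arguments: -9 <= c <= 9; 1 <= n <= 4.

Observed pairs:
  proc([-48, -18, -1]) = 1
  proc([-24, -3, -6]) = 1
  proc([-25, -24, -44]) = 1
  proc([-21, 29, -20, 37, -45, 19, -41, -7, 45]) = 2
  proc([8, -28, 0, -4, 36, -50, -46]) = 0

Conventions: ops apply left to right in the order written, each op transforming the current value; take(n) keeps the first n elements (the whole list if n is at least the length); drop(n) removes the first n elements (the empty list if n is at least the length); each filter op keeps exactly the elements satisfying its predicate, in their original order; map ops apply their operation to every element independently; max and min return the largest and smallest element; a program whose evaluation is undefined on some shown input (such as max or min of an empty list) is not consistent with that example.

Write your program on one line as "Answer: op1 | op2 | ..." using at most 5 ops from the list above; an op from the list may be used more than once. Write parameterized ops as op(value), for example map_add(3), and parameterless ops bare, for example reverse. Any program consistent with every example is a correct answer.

take(3) | map_add(-6) | filter_odd | map_neg | len

Check, running the answer program on each example:
  [-48, -18, -1] -> [-48, -18, -1] -> [-54, -24, -7] -> [-7] -> [7] -> 1
  [-24, -3, -6] -> [-24, -3, -6] -> [-30, -9, -12] -> [-9] -> [9] -> 1
  [-25, -24, -44] -> [-25, -24, -44] -> [-31, -30, -50] -> [-31] -> [31] -> 1
  [-21, 29, -20, 37, -45, 19, -41, -7, 45] -> [-21, 29, -20] -> [-27, 23, -26] -> [-27, 23] -> [27, -23] -> 2
  [8, -28, 0, -4, 36, -50, -46] -> [8, -28, 0] -> [2, -34, -6] -> [] -> [] -> 0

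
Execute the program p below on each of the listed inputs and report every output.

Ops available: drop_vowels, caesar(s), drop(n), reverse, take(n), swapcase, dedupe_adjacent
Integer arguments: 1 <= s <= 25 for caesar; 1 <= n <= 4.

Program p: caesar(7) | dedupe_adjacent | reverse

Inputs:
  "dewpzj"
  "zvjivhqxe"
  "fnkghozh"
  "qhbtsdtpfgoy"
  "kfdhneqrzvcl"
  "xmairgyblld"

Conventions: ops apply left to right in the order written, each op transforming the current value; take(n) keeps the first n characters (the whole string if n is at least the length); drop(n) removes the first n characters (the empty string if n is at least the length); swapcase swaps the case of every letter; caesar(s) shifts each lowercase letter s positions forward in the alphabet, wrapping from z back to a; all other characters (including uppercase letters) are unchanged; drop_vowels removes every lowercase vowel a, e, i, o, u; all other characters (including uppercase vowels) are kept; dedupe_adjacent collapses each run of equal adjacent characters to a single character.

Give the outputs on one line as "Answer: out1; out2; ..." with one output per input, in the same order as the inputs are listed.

Execution, op by op:
  "dewpzj" -> "kldwgq" -> "kldwgq" -> "qgwdlk"
  "zvjivhqxe" -> "gcqpcoxel" -> "gcqpcoxel" -> "lexocpqcg"
  "fnkghozh" -> "murnovgo" -> "murnovgo" -> "ogvonrum"
  "qhbtsdtpfgoy" -> "xoiazkawmnvf" -> "xoiazkawmnvf" -> "fvnmwakzaiox"
  "kfdhneqrzvcl" -> "rmkoulxygcjs" -> "rmkoulxygcjs" -> "sjcgyxluokmr"
  "xmairgyblld" -> "ethpynfissk" -> "ethpynfisk" -> "ksifnyphte"

"qgwdlk"; "lexocpqcg"; "ogvonrum"; "fvnmwakzaiox"; "sjcgyxluokmr"; "ksifnyphte"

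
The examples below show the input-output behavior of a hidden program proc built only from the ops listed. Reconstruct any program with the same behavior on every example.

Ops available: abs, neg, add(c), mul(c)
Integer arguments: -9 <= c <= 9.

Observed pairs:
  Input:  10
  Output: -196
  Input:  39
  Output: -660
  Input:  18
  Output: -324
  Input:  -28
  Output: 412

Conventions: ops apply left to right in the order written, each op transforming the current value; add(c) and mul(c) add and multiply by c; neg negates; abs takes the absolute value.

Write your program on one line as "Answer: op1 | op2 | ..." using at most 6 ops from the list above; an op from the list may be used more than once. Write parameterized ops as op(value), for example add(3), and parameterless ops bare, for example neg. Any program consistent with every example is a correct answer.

add(3) | neg | mul(8) | add(6) | mul(2)

Check, running the answer program on each example:
  10 -> 13 -> -13 -> -104 -> -98 -> -196
  39 -> 42 -> -42 -> -336 -> -330 -> -660
  18 -> 21 -> -21 -> -168 -> -162 -> -324
  -28 -> -25 -> 25 -> 200 -> 206 -> 412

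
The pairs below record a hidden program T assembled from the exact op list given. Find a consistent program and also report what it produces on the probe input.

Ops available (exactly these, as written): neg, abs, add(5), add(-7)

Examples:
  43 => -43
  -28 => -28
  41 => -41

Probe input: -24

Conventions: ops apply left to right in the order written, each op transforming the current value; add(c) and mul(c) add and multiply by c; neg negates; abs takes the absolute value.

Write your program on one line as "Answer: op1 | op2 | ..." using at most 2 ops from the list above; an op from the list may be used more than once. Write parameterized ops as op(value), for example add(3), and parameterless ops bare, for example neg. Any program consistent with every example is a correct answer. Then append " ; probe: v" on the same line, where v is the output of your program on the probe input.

abs | neg ; probe: -24

Check, running the answer program on each example:
  43 -> 43 -> -43
  -28 -> 28 -> -28
  41 -> 41 -> -41
  probe: -24 -> 24 -> -24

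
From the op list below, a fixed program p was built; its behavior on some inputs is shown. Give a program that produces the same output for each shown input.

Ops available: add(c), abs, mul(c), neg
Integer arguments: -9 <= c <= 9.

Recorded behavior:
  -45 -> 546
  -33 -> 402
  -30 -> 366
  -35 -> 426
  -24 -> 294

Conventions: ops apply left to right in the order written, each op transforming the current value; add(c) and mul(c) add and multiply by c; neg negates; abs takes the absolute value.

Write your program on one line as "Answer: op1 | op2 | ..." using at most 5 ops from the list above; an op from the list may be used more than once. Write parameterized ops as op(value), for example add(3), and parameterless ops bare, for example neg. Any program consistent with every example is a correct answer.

mul(-4) | add(3) | mul(-3) | add(3) | mul(-1)

Check, running the answer program on each example:
  -45 -> 180 -> 183 -> -549 -> -546 -> 546
  -33 -> 132 -> 135 -> -405 -> -402 -> 402
  -30 -> 120 -> 123 -> -369 -> -366 -> 366
  -35 -> 140 -> 143 -> -429 -> -426 -> 426
  -24 -> 96 -> 99 -> -297 -> -294 -> 294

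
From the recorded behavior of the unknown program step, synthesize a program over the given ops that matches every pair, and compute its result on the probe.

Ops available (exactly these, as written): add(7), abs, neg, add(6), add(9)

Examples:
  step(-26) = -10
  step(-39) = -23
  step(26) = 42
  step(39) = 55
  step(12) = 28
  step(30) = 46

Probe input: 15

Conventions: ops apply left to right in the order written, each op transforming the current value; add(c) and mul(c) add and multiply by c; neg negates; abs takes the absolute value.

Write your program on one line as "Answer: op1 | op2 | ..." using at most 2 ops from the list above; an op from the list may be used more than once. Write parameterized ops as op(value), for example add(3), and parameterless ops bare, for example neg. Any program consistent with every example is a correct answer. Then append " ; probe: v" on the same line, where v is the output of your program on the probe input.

add(7) | add(9) ; probe: 31

Check, running the answer program on each example:
  -26 -> -19 -> -10
  -39 -> -32 -> -23
  26 -> 33 -> 42
  39 -> 46 -> 55
  12 -> 19 -> 28
  30 -> 37 -> 46
  probe: 15 -> 22 -> 31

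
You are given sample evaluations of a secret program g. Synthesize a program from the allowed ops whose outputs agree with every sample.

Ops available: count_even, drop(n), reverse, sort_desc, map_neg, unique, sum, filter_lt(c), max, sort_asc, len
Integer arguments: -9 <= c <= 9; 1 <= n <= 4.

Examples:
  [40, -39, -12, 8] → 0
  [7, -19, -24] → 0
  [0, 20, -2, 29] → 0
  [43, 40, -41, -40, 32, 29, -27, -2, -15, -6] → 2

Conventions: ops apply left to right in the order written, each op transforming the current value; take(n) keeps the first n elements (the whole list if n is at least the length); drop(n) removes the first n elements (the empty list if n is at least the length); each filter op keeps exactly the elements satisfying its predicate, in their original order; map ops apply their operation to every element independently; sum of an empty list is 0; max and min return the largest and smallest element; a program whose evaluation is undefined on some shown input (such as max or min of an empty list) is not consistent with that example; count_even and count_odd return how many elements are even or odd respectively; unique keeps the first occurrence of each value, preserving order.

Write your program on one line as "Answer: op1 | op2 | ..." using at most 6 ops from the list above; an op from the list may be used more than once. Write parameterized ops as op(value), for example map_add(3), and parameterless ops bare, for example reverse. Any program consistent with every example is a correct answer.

drop(3) | filter_lt(6) | drop(1) | sort_desc | count_even

Check, running the answer program on each example:
  [40, -39, -12, 8] -> [8] -> [] -> [] -> [] -> 0
  [7, -19, -24] -> [] -> [] -> [] -> [] -> 0
  [0, 20, -2, 29] -> [29] -> [] -> [] -> [] -> 0
  [43, 40, -41, -40, 32, 29, -27, -2, -15, -6] -> [-40, 32, 29, -27, -2, -15, -6] -> [-40, -27, -2, -15, -6] -> [-27, -2, -15, -6] -> [-2, -6, -15, -27] -> 2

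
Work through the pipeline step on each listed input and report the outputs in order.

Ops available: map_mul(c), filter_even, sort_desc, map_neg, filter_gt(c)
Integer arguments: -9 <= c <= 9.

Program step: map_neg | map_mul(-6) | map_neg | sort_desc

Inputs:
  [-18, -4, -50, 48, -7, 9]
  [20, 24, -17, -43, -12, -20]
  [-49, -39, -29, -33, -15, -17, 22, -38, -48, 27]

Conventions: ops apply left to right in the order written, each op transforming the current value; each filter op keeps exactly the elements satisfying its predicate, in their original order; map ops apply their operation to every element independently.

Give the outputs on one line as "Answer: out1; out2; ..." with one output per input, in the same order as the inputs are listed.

Execution, op by op:
  [-18, -4, -50, 48, -7, 9] -> [18, 4, 50, -48, 7, -9] -> [-108, -24, -300, 288, -42, 54] -> [108, 24, 300, -288, 42, -54] -> [300, 108, 42, 24, -54, -288]
  [20, 24, -17, -43, -12, -20] -> [-20, -24, 17, 43, 12, 20] -> [120, 144, -102, -258, -72, -120] -> [-120, -144, 102, 258, 72, 120] -> [258, 120, 102, 72, -120, -144]
  [-49, -39, -29, -33, -15, -17, 22, -38, -48, 27] -> [49, 39, 29, 33, 15, 17, -22, 38, 48, -27] -> [-294, -234, -174, -198, -90, -102, 132, -228, -288, 162] -> [294, 234, 174, 198, 90, 102, -132, 228, 288, -162] -> [294, 288, 234, 228, 198, 174, 102, 90, -132, -162]

[300, 108, 42, 24, -54, -288]; [258, 120, 102, 72, -120, -144]; [294, 288, 234, 228, 198, 174, 102, 90, -132, -162]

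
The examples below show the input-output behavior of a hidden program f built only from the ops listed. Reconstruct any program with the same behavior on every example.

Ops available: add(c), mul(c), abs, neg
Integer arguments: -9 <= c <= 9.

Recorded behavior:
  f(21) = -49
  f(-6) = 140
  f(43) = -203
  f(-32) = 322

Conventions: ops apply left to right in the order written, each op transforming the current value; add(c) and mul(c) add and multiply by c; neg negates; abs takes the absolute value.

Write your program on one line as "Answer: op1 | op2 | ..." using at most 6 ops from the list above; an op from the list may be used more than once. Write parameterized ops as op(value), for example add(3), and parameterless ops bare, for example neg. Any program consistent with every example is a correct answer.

add(-8) | add(-6) | neg | mul(-7) | neg

Check, running the answer program on each example:
  21 -> 13 -> 7 -> -7 -> 49 -> -49
  -6 -> -14 -> -20 -> 20 -> -140 -> 140
  43 -> 35 -> 29 -> -29 -> 203 -> -203
  -32 -> -40 -> -46 -> 46 -> -322 -> 322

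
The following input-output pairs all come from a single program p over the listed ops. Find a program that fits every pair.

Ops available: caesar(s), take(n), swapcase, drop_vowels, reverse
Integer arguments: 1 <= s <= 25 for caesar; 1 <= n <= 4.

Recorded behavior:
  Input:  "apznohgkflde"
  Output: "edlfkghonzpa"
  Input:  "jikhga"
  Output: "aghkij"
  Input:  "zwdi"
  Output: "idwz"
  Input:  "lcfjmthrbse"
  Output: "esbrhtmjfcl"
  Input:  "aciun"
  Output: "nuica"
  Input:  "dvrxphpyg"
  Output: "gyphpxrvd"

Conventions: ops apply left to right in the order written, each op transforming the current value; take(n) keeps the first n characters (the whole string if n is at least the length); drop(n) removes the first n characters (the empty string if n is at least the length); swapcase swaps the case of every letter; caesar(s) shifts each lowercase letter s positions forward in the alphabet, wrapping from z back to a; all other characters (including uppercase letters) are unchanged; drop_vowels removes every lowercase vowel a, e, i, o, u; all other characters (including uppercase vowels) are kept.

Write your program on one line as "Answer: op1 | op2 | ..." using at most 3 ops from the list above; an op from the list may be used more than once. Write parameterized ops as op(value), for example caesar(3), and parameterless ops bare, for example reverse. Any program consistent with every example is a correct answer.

caesar(19) | reverse | caesar(7)

Check, running the answer program on each example:
  "apznohgkflde" -> "tisghazdyewx" -> "xweydzahgsit" -> "edlfkghonzpa"
  "jikhga" -> "cbdazt" -> "tzadbc" -> "aghkij"
  "zwdi" -> "spwb" -> "bwps" -> "idwz"
  "lcfjmthrbse" -> "evycfmakulx" -> "xlukamfcyve" -> "esbrhtmjfcl"
  "aciun" -> "tvbng" -> "gnbvt" -> "nuica"
  "dvrxphpyg" -> "wokqiairz" -> "zriaiqkow" -> "gyphpxrvd"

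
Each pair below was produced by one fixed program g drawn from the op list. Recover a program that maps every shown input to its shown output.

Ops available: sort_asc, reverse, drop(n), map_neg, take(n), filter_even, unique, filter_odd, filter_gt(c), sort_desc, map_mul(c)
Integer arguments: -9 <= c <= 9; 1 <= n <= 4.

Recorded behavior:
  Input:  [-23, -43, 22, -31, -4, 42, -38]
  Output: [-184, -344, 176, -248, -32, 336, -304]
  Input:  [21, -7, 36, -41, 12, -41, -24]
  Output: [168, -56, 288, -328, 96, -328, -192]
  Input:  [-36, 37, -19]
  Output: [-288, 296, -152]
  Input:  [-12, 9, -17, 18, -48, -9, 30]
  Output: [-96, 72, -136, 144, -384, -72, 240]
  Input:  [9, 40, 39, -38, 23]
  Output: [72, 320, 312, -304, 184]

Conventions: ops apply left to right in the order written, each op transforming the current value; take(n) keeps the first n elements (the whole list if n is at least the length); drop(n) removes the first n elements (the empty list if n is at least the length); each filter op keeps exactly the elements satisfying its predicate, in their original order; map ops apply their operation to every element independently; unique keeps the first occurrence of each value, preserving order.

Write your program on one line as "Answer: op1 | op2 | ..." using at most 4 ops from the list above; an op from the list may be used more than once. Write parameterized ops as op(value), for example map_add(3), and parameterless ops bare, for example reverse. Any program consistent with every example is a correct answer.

reverse | map_mul(8) | reverse

Check, running the answer program on each example:
  [-23, -43, 22, -31, -4, 42, -38] -> [-38, 42, -4, -31, 22, -43, -23] -> [-304, 336, -32, -248, 176, -344, -184] -> [-184, -344, 176, -248, -32, 336, -304]
  [21, -7, 36, -41, 12, -41, -24] -> [-24, -41, 12, -41, 36, -7, 21] -> [-192, -328, 96, -328, 288, -56, 168] -> [168, -56, 288, -328, 96, -328, -192]
  [-36, 37, -19] -> [-19, 37, -36] -> [-152, 296, -288] -> [-288, 296, -152]
  [-12, 9, -17, 18, -48, -9, 30] -> [30, -9, -48, 18, -17, 9, -12] -> [240, -72, -384, 144, -136, 72, -96] -> [-96, 72, -136, 144, -384, -72, 240]
  [9, 40, 39, -38, 23] -> [23, -38, 39, 40, 9] -> [184, -304, 312, 320, 72] -> [72, 320, 312, -304, 184]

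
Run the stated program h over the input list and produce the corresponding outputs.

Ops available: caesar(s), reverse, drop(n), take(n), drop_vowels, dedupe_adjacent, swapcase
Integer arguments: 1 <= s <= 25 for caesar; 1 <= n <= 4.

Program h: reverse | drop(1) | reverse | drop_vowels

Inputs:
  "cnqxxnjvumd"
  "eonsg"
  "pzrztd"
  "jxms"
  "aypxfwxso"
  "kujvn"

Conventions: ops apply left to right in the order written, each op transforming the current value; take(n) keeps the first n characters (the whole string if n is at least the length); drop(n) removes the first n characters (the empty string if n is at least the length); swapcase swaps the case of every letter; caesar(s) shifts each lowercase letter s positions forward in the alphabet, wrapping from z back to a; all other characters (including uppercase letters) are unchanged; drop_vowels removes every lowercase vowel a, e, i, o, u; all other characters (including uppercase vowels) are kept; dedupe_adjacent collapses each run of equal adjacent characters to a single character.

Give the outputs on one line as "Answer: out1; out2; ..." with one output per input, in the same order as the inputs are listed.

Execution, op by op:
  "cnqxxnjvumd" -> "dmuvjnxxqnc" -> "muvjnxxqnc" -> "cnqxxnjvum" -> "cnqxxnjvm"
  "eonsg" -> "gsnoe" -> "snoe" -> "eons" -> "ns"
  "pzrztd" -> "dtzrzp" -> "tzrzp" -> "pzrzt" -> "pzrzt"
  "jxms" -> "smxj" -> "mxj" -> "jxm" -> "jxm"
  "aypxfwxso" -> "osxwfxpya" -> "sxwfxpya" -> "aypxfwxs" -> "ypxfwxs"
  "kujvn" -> "nvjuk" -> "vjuk" -> "kujv" -> "kjv"

"cnqxxnjvm"; "ns"; "pzrzt"; "jxm"; "ypxfwxs"; "kjv"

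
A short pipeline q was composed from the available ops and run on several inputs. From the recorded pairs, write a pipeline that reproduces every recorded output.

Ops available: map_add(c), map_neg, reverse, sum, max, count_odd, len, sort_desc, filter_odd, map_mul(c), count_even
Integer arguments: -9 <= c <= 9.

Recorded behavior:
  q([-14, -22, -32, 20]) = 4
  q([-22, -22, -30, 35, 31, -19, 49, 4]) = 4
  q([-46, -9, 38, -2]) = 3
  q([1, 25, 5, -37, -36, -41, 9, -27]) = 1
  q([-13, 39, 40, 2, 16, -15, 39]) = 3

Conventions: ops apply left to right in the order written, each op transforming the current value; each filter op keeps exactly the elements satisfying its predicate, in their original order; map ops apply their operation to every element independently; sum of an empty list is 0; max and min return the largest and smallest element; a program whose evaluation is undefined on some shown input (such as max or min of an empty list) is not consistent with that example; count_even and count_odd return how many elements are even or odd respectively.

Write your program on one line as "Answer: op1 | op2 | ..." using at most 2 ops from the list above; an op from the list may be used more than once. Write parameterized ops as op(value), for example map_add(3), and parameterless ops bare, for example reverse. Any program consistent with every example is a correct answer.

map_add(5) | count_odd

Check, running the answer program on each example:
  [-14, -22, -32, 20] -> [-9, -17, -27, 25] -> 4
  [-22, -22, -30, 35, 31, -19, 49, 4] -> [-17, -17, -25, 40, 36, -14, 54, 9] -> 4
  [-46, -9, 38, -2] -> [-41, -4, 43, 3] -> 3
  [1, 25, 5, -37, -36, -41, 9, -27] -> [6, 30, 10, -32, -31, -36, 14, -22] -> 1
  [-13, 39, 40, 2, 16, -15, 39] -> [-8, 44, 45, 7, 21, -10, 44] -> 3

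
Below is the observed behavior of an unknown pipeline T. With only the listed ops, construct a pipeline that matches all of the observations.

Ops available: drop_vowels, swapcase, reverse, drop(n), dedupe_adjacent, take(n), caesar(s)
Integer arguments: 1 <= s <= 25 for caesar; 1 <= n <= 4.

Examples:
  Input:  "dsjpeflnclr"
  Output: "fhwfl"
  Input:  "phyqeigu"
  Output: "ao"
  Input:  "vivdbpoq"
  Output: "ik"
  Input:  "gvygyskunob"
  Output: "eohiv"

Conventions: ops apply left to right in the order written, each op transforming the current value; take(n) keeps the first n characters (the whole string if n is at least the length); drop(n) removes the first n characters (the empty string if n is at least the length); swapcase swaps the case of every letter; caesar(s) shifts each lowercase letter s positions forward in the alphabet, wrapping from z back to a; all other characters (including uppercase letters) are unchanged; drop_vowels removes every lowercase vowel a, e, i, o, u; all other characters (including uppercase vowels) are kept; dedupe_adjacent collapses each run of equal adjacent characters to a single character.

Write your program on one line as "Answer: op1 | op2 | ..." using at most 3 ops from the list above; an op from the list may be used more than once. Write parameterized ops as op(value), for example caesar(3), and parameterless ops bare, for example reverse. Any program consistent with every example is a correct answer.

caesar(20) | drop(2) | drop(4)

Check, running the answer program on each example:
  "dsjpeflnclr" -> "xmdjyzfhwfl" -> "djyzfhwfl" -> "fhwfl"
  "phyqeigu" -> "jbskycao" -> "skycao" -> "ao"
  "vivdbpoq" -> "pcpxvjik" -> "pxvjik" -> "ik"
  "gvygyskunob" -> "apsasmeohiv" -> "sasmeohiv" -> "eohiv"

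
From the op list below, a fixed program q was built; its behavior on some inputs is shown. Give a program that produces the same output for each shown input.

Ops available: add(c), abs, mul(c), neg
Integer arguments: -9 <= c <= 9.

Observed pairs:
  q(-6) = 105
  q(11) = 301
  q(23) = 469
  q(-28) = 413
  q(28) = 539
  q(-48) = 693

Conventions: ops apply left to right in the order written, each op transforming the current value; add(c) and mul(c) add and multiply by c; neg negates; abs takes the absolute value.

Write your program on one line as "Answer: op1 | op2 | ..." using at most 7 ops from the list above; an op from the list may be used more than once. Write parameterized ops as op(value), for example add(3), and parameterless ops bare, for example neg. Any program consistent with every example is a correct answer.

mul(2) | add(9) | abs | add(3) | add(9) | mul(7)

Check, running the answer program on each example:
  -6 -> -12 -> -3 -> 3 -> 6 -> 15 -> 105
  11 -> 22 -> 31 -> 31 -> 34 -> 43 -> 301
  23 -> 46 -> 55 -> 55 -> 58 -> 67 -> 469
  -28 -> -56 -> -47 -> 47 -> 50 -> 59 -> 413
  28 -> 56 -> 65 -> 65 -> 68 -> 77 -> 539
  -48 -> -96 -> -87 -> 87 -> 90 -> 99 -> 693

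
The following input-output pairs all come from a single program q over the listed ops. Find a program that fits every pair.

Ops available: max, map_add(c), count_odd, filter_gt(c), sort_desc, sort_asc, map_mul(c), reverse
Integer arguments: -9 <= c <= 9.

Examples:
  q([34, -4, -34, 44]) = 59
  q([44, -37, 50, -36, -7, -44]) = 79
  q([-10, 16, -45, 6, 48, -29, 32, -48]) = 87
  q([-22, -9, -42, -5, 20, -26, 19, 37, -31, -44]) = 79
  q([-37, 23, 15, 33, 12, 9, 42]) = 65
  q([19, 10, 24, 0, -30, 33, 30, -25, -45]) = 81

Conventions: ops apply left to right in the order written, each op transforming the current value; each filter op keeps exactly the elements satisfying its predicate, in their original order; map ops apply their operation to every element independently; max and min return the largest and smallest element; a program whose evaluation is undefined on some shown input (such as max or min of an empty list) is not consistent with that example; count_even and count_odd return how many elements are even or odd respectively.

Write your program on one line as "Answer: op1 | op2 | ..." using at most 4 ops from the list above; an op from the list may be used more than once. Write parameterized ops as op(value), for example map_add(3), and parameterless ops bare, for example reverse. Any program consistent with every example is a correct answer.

map_mul(-2) | map_add(-9) | sort_asc | max

Check, running the answer program on each example:
  [34, -4, -34, 44] -> [-68, 8, 68, -88] -> [-77, -1, 59, -97] -> [-97, -77, -1, 59] -> 59
  [44, -37, 50, -36, -7, -44] -> [-88, 74, -100, 72, 14, 88] -> [-97, 65, -109, 63, 5, 79] -> [-109, -97, 5, 63, 65, 79] -> 79
  [-10, 16, -45, 6, 48, -29, 32, -48] -> [20, -32, 90, -12, -96, 58, -64, 96] -> [11, -41, 81, -21, -105, 49, -73, 87] -> [-105, -73, -41, -21, 11, 49, 81, 87] -> 87
  [-22, -9, -42, -5, 20, -26, 19, 37, -31, -44] -> [44, 18, 84, 10, -40, 52, -38, -74, 62, 88] -> [35, 9, 75, 1, -49, 43, -47, -83, 53, 79] -> [-83, -49, -47, 1, 9, 35, 43, 53, 75, 79] -> 79
  [-37, 23, 15, 33, 12, 9, 42] -> [74, -46, -30, -66, -24, -18, -84] -> [65, -55, -39, -75, -33, -27, -93] -> [-93, -75, -55, -39, -33, -27, 65] -> 65
  [19, 10, 24, 0, -30, 33, 30, -25, -45] -> [-38, -20, -48, 0, 60, -66, -60, 50, 90] -> [-47, -29, -57, -9, 51, -75, -69, 41, 81] -> [-75, -69, -57, -47, -29, -9, 41, 51, 81] -> 81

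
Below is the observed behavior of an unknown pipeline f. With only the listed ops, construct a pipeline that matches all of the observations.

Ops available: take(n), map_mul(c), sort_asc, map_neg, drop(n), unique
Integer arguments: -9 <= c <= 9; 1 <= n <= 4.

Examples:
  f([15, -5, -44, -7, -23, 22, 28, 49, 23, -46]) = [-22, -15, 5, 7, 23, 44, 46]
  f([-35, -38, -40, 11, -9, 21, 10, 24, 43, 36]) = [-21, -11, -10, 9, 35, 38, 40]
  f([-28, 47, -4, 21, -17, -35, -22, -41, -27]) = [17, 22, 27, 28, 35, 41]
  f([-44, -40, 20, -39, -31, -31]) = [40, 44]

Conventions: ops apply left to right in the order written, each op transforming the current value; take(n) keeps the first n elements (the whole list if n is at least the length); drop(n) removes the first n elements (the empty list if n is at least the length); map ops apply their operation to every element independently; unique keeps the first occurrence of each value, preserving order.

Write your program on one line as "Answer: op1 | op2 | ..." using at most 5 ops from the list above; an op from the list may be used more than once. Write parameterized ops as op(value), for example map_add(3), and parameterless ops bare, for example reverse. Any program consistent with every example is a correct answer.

unique | map_neg | sort_asc | drop(3)

Check, running the answer program on each example:
  [15, -5, -44, -7, -23, 22, 28, 49, 23, -46] -> [15, -5, -44, -7, -23, 22, 28, 49, 23, -46] -> [-15, 5, 44, 7, 23, -22, -28, -49, -23, 46] -> [-49, -28, -23, -22, -15, 5, 7, 23, 44, 46] -> [-22, -15, 5, 7, 23, 44, 46]
  [-35, -38, -40, 11, -9, 21, 10, 24, 43, 36] -> [-35, -38, -40, 11, -9, 21, 10, 24, 43, 36] -> [35, 38, 40, -11, 9, -21, -10, -24, -43, -36] -> [-43, -36, -24, -21, -11, -10, 9, 35, 38, 40] -> [-21, -11, -10, 9, 35, 38, 40]
  [-28, 47, -4, 21, -17, -35, -22, -41, -27] -> [-28, 47, -4, 21, -17, -35, -22, -41, -27] -> [28, -47, 4, -21, 17, 35, 22, 41, 27] -> [-47, -21, 4, 17, 22, 27, 28, 35, 41] -> [17, 22, 27, 28, 35, 41]
  [-44, -40, 20, -39, -31, -31] -> [-44, -40, 20, -39, -31] -> [44, 40, -20, 39, 31] -> [-20, 31, 39, 40, 44] -> [40, 44]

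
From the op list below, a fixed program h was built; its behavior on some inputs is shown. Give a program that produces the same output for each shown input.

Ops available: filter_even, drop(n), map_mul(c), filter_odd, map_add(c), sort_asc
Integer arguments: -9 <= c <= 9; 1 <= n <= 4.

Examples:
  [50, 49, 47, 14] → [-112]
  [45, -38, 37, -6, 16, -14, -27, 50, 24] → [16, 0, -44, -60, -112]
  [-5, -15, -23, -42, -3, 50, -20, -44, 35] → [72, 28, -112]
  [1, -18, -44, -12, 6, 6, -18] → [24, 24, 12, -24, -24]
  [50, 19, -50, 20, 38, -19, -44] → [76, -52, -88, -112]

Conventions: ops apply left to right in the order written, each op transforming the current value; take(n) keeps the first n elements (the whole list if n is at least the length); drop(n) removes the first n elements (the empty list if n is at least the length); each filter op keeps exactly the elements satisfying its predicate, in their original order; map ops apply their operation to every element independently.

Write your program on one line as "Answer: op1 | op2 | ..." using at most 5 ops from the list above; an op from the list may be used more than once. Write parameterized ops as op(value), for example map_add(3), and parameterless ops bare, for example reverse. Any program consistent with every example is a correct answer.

sort_asc | map_add(6) | filter_even | map_mul(-2) | drop(1)

Check, running the answer program on each example:
  [50, 49, 47, 14] -> [14, 47, 49, 50] -> [20, 53, 55, 56] -> [20, 56] -> [-40, -112] -> [-112]
  [45, -38, 37, -6, 16, -14, -27, 50, 24] -> [-38, -27, -14, -6, 16, 24, 37, 45, 50] -> [-32, -21, -8, 0, 22, 30, 43, 51, 56] -> [-32, -8, 0, 22, 30, 56] -> [64, 16, 0, -44, -60, -112] -> [16, 0, -44, -60, -112]
  [-5, -15, -23, -42, -3, 50, -20, -44, 35] -> [-44, -42, -23, -20, -15, -5, -3, 35, 50] -> [-38, -36, -17, -14, -9, 1, 3, 41, 56] -> [-38, -36, -14, 56] -> [76, 72, 28, -112] -> [72, 28, -112]
  [1, -18, -44, -12, 6, 6, -18] -> [-44, -18, -18, -12, 1, 6, 6] -> [-38, -12, -12, -6, 7, 12, 12] -> [-38, -12, -12, -6, 12, 12] -> [76, 24, 24, 12, -24, -24] -> [24, 24, 12, -24, -24]
  [50, 19, -50, 20, 38, -19, -44] -> [-50, -44, -19, 19, 20, 38, 50] -> [-44, -38, -13, 25, 26, 44, 56] -> [-44, -38, 26, 44, 56] -> [88, 76, -52, -88, -112] -> [76, -52, -88, -112]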